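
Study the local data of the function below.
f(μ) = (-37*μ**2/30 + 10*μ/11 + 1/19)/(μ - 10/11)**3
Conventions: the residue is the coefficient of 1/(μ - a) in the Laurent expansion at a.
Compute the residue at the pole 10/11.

At the order-3 pole 10/11 set g(μ) = (μ - (10/11))^3*f(μ) = -37*μ**2/30 + 10*μ/11 + 1/19.
Order-3 pole: residue = g''(a)/2; g''(10/11) = -37/15, so the residue is -37/30.

The residue is -37/30.


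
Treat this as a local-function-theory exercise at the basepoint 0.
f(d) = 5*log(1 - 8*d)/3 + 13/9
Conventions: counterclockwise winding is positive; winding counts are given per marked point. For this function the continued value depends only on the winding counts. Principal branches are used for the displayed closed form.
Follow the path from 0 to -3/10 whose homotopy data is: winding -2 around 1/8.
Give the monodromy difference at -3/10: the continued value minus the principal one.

Continued minus principal equals -(20/3)*pi*i.

The rational part is single-valued and drops out of the difference; each branch term changes only by its own monodromy.
(5/3)*log(1 - d/(1/8)): each positive loop around 1/8 adds 2*pi*i to the log, so winding -2 contributes (5/3)*(-2)*2*pi*i = -(20/3)*pi*i.
Summing the contributions at d = -3/10 gives -(20/3)*pi*i.


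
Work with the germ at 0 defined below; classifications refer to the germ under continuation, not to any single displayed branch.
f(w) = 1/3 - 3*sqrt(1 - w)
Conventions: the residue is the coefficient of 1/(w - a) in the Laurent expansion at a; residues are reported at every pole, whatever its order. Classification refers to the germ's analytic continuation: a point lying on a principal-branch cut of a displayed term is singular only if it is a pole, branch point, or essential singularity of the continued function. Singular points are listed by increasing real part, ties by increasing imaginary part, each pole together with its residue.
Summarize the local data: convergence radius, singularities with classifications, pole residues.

Branch term (-3)*sqrt(1 - w/(1)): its argument vanishes at w = 1, a square-root branch point, modulus 1.
The radius of convergence is the smallest modulus among the singular points: 1.

Radius of convergence at 0: 1.
At 1: an algebraic (square-root) branch point.


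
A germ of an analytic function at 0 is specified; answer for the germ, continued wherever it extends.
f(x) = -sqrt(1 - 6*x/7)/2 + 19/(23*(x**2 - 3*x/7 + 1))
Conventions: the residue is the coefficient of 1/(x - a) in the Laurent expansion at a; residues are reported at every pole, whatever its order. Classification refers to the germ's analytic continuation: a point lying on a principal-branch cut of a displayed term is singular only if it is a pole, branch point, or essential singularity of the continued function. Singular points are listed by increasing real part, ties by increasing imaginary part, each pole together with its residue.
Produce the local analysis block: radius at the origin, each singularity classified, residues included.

Radius of convergence at 0: 1.
At (3/14) - ((1/14)*sqrt(187))*i: a pole of order 1; residue ((133/4301)*sqrt(187))*i.
At (3/14) + ((1/14)*sqrt(187))*i: a pole of order 1; residue -((133/4301)*sqrt(187))*i.
At 7/6: an algebraic (square-root) branch point.

Denominator factor (x**2 - 3*x/7 + 1): discriminant -187/49, complex-conjugate roots (3/14) + ((1/14)*sqrt(187))*i and (3/14) - ((1/14)*sqrt(187))*i; poles of order 1, moduli 1 and 1.
Branch term (-1/2)*sqrt(1 - x/(7/6)): its argument vanishes at x = 7/6, a square-root branch point, modulus 7/6.
The radius of convergence is the smallest modulus among the singular points: 1.
The branch term is analytic at (3/14) - ((1/14)*sqrt(187))*i and contributes nothing to the residue; only the rational part matters.
The factor x**2 - 3*x/7 + 1 splits as (x - a)(x - a') with a = (3/14) - ((1/14)*sqrt(187))*i, a' = (3/14) + ((1/14)*sqrt(187))*i. At the order-1 pole a set g(x) = (x - a)*(rational part) = [19/23] / (x - a').
Simple pole: residue = g(a) at a = (3/14) - ((1/14)*sqrt(187))*i, which is ((133/4301)*sqrt(187))*i.
The branch term is analytic at (3/14) + ((1/14)*sqrt(187))*i and contributes nothing to the residue; only the rational part matters.
The factor x**2 - 3*x/7 + 1 splits as (x - a)(x - a') with a = (3/14) + ((1/14)*sqrt(187))*i, a' = (3/14) - ((1/14)*sqrt(187))*i. At the order-1 pole a set g(x) = (x - a)*(rational part) = [19/23] / (x - a').
Simple pole: residue = g(a) at a = (3/14) + ((1/14)*sqrt(187))*i, which is -((133/4301)*sqrt(187))*i.
List the singular points by increasing real part (a conjugate pair: the negative imaginary part first).


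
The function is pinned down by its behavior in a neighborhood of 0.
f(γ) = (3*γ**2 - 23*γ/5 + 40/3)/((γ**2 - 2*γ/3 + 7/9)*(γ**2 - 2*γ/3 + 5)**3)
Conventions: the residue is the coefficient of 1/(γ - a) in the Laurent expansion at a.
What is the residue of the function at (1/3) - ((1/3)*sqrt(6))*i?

The residue is (-9477/548720) + ((243/7220)*sqrt(6))*i.

The factor γ**2 - 2*γ/3 + 7/9 splits as (γ - a)(γ - a') with a = (1/3) - ((1/3)*sqrt(6))*i, a' = (1/3) + ((1/3)*sqrt(6))*i. At the order-1 pole a set g(γ) = (γ - a)*f(γ) = [(3*γ**2 - 23*γ/5 + 40/3)/(γ**2 - 2*γ/3 + 5)**3] / (γ - a').
Simple pole: residue = g(a) at a = (1/3) - ((1/3)*sqrt(6))*i, which is (-9477/548720) + ((243/7220)*sqrt(6))*i.


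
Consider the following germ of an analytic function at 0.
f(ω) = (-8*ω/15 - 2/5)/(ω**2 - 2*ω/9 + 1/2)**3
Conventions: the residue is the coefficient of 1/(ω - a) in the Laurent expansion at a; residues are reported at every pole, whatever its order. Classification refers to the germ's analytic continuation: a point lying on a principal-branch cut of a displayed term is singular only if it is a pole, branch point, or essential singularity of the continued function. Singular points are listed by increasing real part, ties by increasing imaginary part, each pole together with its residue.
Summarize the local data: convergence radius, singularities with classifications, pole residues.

Radius of convergence at 0: (1/2)*sqrt(2).
At (1/9) - ((1/18)*sqrt(158))*i: a pole of order 3; residue -((203391/4930390)*sqrt(158))*i.
At (1/9) + ((1/18)*sqrt(158))*i: a pole of order 3; residue ((203391/4930390)*sqrt(158))*i.

Denominator factor (ω**2 - 2*ω/9 + 1/2)^3: discriminant -158/81, complex-conjugate roots (1/9) + ((1/18)*sqrt(158))*i and (1/9) - ((1/18)*sqrt(158))*i; poles of order 3, moduli (1/2)*sqrt(2) and (1/2)*sqrt(2).
The radius of convergence is the smallest modulus among the singular points: (1/2)*sqrt(2).
The factor ω**2 - 2*ω/9 + 1/2 splits as (ω - a)(ω - a') with a = (1/9) - ((1/18)*sqrt(158))*i, a' = (1/9) + ((1/18)*sqrt(158))*i. At the order-3 pole a set g(ω) = (ω - a)^3*f(ω) = [-8*ω/15 - 2/5] / (ω - a')^3.
Order-3 pole: residue = g''(a)/2; g''((1/9) - ((1/18)*sqrt(158))*i) = -((203391/2465195)*sqrt(158))*i, so the residue is -((203391/4930390)*sqrt(158))*i.
The factor ω**2 - 2*ω/9 + 1/2 splits as (ω - a)(ω - a') with a = (1/9) + ((1/18)*sqrt(158))*i, a' = (1/9) - ((1/18)*sqrt(158))*i. At the order-3 pole a set g(ω) = (ω - a)^3*f(ω) = [-8*ω/15 - 2/5] / (ω - a')^3.
Order-3 pole: residue = g''(a)/2; g''((1/9) + ((1/18)*sqrt(158))*i) = ((203391/2465195)*sqrt(158))*i, so the residue is ((203391/4930390)*sqrt(158))*i.
List the singular points by increasing real part (a conjugate pair: the negative imaginary part first).


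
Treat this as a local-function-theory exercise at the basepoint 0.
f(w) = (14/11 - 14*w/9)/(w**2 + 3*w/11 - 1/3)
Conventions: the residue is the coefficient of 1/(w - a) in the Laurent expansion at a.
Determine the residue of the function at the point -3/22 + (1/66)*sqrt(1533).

The factor w**2 + 3*w/11 - 1/3 splits as (w - a)(w - a') with a = -3/22 + (1/66)*sqrt(1533), a' = -3/22 - (1/66)*sqrt(1533). At the order-1 pole a set g(w) = (w - a)*f(w) = [14/11 - 14*w/9] / (w - a').
Simple pole: residue = g(a) at a = -3/22 + (1/66)*sqrt(1533), which is -7/9 + (7/219)*sqrt(1533).

The residue is -7/9 + (7/219)*sqrt(1533).


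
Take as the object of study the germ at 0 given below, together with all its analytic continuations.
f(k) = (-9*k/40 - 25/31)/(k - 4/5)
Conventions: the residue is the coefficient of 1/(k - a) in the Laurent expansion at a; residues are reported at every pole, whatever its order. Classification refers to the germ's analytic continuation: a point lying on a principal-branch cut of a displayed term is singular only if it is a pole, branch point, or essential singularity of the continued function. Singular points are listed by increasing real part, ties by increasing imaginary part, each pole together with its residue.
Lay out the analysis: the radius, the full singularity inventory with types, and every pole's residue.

Denominator factor (k - 4/5): pole of order 1 at 4/5, modulus 4/5.
The radius of convergence is the smallest modulus among the singular points: 4/5.
At the order-1 pole 4/5 set g(k) = (k - (4/5))*f(k) = -9*k/40 - 25/31.
Simple pole: residue = g(a) at a = 4/5, which is -1529/1550.

Radius of convergence at 0: 4/5.
At 4/5: a pole of order 1; residue -1529/1550.


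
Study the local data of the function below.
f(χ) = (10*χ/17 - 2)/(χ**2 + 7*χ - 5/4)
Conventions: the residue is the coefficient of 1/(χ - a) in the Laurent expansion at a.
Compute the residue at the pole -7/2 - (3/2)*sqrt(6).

The factor χ**2 + 7*χ - 5/4 splits as (χ - a)(χ - a') with a = -7/2 - (3/2)*sqrt(6), a' = -7/2 + (3/2)*sqrt(6). At the order-1 pole a set g(χ) = (χ - a)*f(χ) = [10*χ/17 - 2] / (χ - a').
Simple pole: residue = g(a) at a = -7/2 - (3/2)*sqrt(6), which is 5/17 + (23/102)*sqrt(6).

The residue is 5/17 + (23/102)*sqrt(6).


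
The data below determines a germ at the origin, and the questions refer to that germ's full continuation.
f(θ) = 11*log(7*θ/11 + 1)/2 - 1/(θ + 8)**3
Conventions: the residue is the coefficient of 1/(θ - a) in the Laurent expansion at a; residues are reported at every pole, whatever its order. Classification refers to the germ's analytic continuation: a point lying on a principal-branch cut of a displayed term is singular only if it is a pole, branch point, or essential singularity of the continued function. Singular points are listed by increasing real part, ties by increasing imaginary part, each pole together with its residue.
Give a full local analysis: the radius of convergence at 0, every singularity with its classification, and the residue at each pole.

Denominator factor (θ + 8)^3: pole of order 3 at -8, modulus 8.
Branch term (11/2)*log(1 - θ/(-11/7)): its argument vanishes at θ = -11/7, a logarithmic branch point, modulus 11/7.
The radius of convergence is the smallest modulus among the singular points: 11/7.
The branch term is analytic at -8 and contributes nothing to the residue; only the rational part matters.
At the order-3 pole -8 set g(θ) = (θ - (-8))^3*(rational part) = -1.
Order-3 pole: residue = g''(a)/2; g''(-8) = 0, so the residue is 0.
List the singular points by increasing real part (a conjugate pair: the negative imaginary part first).

Radius of convergence at 0: 11/7.
At -8: a pole of order 3; residue 0.
At -11/7: a logarithmic branch point.


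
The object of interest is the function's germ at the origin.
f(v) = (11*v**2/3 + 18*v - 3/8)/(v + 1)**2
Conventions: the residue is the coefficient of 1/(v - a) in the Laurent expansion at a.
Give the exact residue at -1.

The residue is 32/3.

At the order-2 pole -1 set g(v) = (v - (-1))^2*f(v) = 11*v**2/3 + 18*v - 3/8.
Order-2 pole: residue = g'(a); g'(-1) = 32/3, so the residue is 32/3.


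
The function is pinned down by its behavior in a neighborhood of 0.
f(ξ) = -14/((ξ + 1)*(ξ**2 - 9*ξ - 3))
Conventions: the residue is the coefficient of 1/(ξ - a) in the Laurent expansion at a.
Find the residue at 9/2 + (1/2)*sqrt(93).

The residue is 1 - (11/93)*sqrt(93).

The factor ξ**2 - 9*ξ - 3 splits as (ξ - a)(ξ - a') with a = 9/2 + (1/2)*sqrt(93), a' = 9/2 - (1/2)*sqrt(93). At the order-1 pole a set g(ξ) = (ξ - a)*f(ξ) = [-14/(ξ + 1)] / (ξ - a').
Simple pole: residue = g(a) at a = 9/2 + (1/2)*sqrt(93), which is 1 - (11/93)*sqrt(93).


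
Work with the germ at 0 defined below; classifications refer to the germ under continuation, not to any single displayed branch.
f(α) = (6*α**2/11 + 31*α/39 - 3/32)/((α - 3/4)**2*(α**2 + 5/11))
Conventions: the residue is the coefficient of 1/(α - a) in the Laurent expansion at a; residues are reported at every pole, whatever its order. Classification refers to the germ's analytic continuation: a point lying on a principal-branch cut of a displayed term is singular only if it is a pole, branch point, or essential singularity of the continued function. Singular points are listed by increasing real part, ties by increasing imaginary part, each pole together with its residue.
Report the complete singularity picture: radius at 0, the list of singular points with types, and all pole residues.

Radius of convergence at 0: (1/11)*sqrt(55).
At -((1/11)*sqrt(55))*i: a pole of order 1; residue (-257750/1249599) - ((5128061/91637260)*sqrt(55))*i.
At ((1/11)*sqrt(55))*i: a pole of order 1; residue (-257750/1249599) + ((5128061/91637260)*sqrt(55))*i.
At 3/4: a pole of order 2; residue 515500/1249599.

Denominator factor (α - 3/4)^2: pole of order 2 at 3/4, modulus 3/4.
Denominator factor (α**2 + 5/11): discriminant -20/11, complex-conjugate roots ((1/11)*sqrt(55))*i and -((1/11)*sqrt(55))*i; poles of order 1, moduli (1/11)*sqrt(55) and (1/11)*sqrt(55).
The radius of convergence is the smallest modulus among the singular points: (1/11)*sqrt(55).
The factor α**2 + 5/11 splits as (α - a)(α - a') with a = -((1/11)*sqrt(55))*i, a' = ((1/11)*sqrt(55))*i. At the order-1 pole a set g(α) = (α - a)*f(α) = [(6*α**2/11 + 31*α/39 - 3/32)/(α - 3/4)**2] / (α - a').
Simple pole: residue = g(a) at a = -((1/11)*sqrt(55))*i, which is (-257750/1249599) - ((5128061/91637260)*sqrt(55))*i.
The factor α**2 + 5/11 splits as (α - a)(α - a') with a = ((1/11)*sqrt(55))*i, a' = -((1/11)*sqrt(55))*i. At the order-1 pole a set g(α) = (α - a)*f(α) = [(6*α**2/11 + 31*α/39 - 3/32)/(α - 3/4)**2] / (α - a').
Simple pole: residue = g(a) at a = ((1/11)*sqrt(55))*i, which is (-257750/1249599) + ((5128061/91637260)*sqrt(55))*i.
At the order-2 pole 3/4 set g(α) = (α - (3/4))^2*f(α) = (6*α**2/11 + 31*α/39 - 3/32)/(α**2 + 5/11).
Order-2 pole: residue = g'(a); g'(3/4) = 515500/1249599, so the residue is 515500/1249599.
List the singular points by increasing real part (a conjugate pair: the negative imaginary part first).


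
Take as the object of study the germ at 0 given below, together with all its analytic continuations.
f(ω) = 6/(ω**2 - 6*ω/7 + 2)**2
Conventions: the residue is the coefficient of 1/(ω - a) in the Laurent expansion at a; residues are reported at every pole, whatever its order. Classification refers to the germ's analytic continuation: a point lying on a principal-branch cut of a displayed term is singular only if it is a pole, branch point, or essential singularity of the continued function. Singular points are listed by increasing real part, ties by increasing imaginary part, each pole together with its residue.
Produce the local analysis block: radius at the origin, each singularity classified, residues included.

Denominator factor (ω**2 - 6*ω/7 + 2)^2: discriminant -356/49, complex-conjugate roots (3/7) + ((1/7)*sqrt(89))*i and (3/7) - ((1/7)*sqrt(89))*i; poles of order 2, moduli sqrt(2) and sqrt(2).
The radius of convergence is the smallest modulus among the singular points: sqrt(2).
The factor ω**2 - 6*ω/7 + 2 splits as (ω - a)(ω - a') with a = (3/7) - ((1/7)*sqrt(89))*i, a' = (3/7) + ((1/7)*sqrt(89))*i. At the order-2 pole a set g(ω) = (ω - a)^2*f(ω) = [6] / (ω - a')^2.
Order-2 pole: residue = g'(a); g'((3/7) - ((1/7)*sqrt(89))*i) = ((1029/15842)*sqrt(89))*i, so the residue is ((1029/15842)*sqrt(89))*i.
The factor ω**2 - 6*ω/7 + 2 splits as (ω - a)(ω - a') with a = (3/7) + ((1/7)*sqrt(89))*i, a' = (3/7) - ((1/7)*sqrt(89))*i. At the order-2 pole a set g(ω) = (ω - a)^2*f(ω) = [6] / (ω - a')^2.
Order-2 pole: residue = g'(a); g'((3/7) + ((1/7)*sqrt(89))*i) = -((1029/15842)*sqrt(89))*i, so the residue is -((1029/15842)*sqrt(89))*i.
List the singular points by increasing real part (a conjugate pair: the negative imaginary part first).

Radius of convergence at 0: sqrt(2).
At (3/7) - ((1/7)*sqrt(89))*i: a pole of order 2; residue ((1029/15842)*sqrt(89))*i.
At (3/7) + ((1/7)*sqrt(89))*i: a pole of order 2; residue -((1029/15842)*sqrt(89))*i.


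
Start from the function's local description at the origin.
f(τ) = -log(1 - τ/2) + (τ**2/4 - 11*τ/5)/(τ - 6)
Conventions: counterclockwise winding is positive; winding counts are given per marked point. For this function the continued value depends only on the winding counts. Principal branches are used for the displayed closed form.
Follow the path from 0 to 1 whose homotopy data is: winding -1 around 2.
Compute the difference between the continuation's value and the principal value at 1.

The rational part is single-valued and drops out of the difference; each branch term changes only by its own monodromy.
(-1)*log(1 - τ/(2)): each positive loop around 2 adds 2*pi*i to the log, so winding -1 contributes (-1)*(-1)*2*pi*i = (2)*pi*i.
Summing the contributions at τ = 1 gives (2)*pi*i.

Continued minus principal equals (2)*pi*i.


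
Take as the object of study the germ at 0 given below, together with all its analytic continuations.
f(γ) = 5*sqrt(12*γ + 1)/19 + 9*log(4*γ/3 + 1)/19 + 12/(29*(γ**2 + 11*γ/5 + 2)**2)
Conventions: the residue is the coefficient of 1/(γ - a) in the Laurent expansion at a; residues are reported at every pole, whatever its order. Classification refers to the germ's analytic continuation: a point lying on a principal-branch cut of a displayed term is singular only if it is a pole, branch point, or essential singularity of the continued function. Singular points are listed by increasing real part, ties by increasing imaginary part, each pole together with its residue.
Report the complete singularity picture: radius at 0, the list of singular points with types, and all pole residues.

Radius of convergence at 0: 1/12.
At (-11/10) - ((1/10)*sqrt(79))*i: a pole of order 2; residue ((3000/180989)*sqrt(79))*i.
At (-11/10) + ((1/10)*sqrt(79))*i: a pole of order 2; residue -((3000/180989)*sqrt(79))*i.
At -3/4: a logarithmic branch point.
At -1/12: an algebraic (square-root) branch point.

Denominator factor (γ**2 + 11*γ/5 + 2)^2: discriminant -79/25, complex-conjugate roots (-11/10) + ((1/10)*sqrt(79))*i and (-11/10) - ((1/10)*sqrt(79))*i; poles of order 2, moduli sqrt(2) and sqrt(2).
Branch term (9/19)*log(1 - γ/(-3/4)): its argument vanishes at γ = -3/4, a logarithmic branch point, modulus 3/4.
Branch term (5/19)*sqrt(1 - γ/(-1/12)): its argument vanishes at γ = -1/12, a square-root branch point, modulus 1/12.
The radius of convergence is the smallest modulus among the singular points: 1/12.
The branch terms are analytic at (-11/10) - ((1/10)*sqrt(79))*i and contribute nothing to the residue; only the rational part matters.
The factor γ**2 + 11*γ/5 + 2 splits as (γ - a)(γ - a') with a = (-11/10) - ((1/10)*sqrt(79))*i, a' = (-11/10) + ((1/10)*sqrt(79))*i. At the order-2 pole a set g(γ) = (γ - a)^2*(rational part) = [12/29] / (γ - a')^2.
Order-2 pole: residue = g'(a); g'((-11/10) - ((1/10)*sqrt(79))*i) = ((3000/180989)*sqrt(79))*i, so the residue is ((3000/180989)*sqrt(79))*i.
The branch terms are analytic at (-11/10) + ((1/10)*sqrt(79))*i and contribute nothing to the residue; only the rational part matters.
The factor γ**2 + 11*γ/5 + 2 splits as (γ - a)(γ - a') with a = (-11/10) + ((1/10)*sqrt(79))*i, a' = (-11/10) - ((1/10)*sqrt(79))*i. At the order-2 pole a set g(γ) = (γ - a)^2*(rational part) = [12/29] / (γ - a')^2.
Order-2 pole: residue = g'(a); g'((-11/10) + ((1/10)*sqrt(79))*i) = -((3000/180989)*sqrt(79))*i, so the residue is -((3000/180989)*sqrt(79))*i.
List the singular points by increasing real part (a conjugate pair: the negative imaginary part first).


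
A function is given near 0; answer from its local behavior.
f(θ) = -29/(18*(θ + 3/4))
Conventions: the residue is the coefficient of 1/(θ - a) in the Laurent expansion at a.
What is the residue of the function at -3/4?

At the order-1 pole -3/4 set g(θ) = (θ - (-3/4))*f(θ) = -29/18.
Simple pole: residue = g(a) at a = -3/4, which is -29/18.

The residue is -29/18.


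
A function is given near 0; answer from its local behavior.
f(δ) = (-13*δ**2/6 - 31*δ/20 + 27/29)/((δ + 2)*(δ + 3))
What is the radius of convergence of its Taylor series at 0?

The radius of convergence is 2.

Denominator factor (δ + 3): pole of order 1 at -3, modulus 3.
Denominator factor (δ + 2): pole of order 1 at -2, modulus 2.
The radius of convergence is the smallest modulus among the singular points: 2.


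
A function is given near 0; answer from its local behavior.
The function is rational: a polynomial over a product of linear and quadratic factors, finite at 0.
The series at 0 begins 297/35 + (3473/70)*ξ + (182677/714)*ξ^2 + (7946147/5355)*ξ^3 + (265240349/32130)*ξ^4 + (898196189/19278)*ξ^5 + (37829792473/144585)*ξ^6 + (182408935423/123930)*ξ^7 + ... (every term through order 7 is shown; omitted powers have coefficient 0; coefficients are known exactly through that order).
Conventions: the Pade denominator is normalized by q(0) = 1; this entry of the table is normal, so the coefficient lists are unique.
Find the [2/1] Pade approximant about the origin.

Taylor coefficients needed (read off): a_0 = 297/35, a_1 = 3473/70, a_2 = 182677/714, a_3 = 7946147/5355.
Write the denominator as Q(ξ) = 1 + q1*ξ. Requiring Q*f - P = O(ξ^4) with deg P <= 2 kills the coefficients of ξ^3..ξ^3 in Q*f:
  ξ^3: a_3 + q1*a_2 = 0, i.e. 7946147/5355 + (182677/714)*q1 = 0.
Solving this linear system: q1 = -1444754/249105.
The numerator is Q*f truncated at degree 2: P0 = a_0 = 297/35; P1 = a_1 + q1*a_0 = 2319263/5812450; P2 = a_2 + q1*a_1 = -3152265813/98811650.

The Pade approximant has numerator coefficients [297/35, 2319263/5812450, -3152265813/98811650]; denominator coefficients [1, -1444754/249105].


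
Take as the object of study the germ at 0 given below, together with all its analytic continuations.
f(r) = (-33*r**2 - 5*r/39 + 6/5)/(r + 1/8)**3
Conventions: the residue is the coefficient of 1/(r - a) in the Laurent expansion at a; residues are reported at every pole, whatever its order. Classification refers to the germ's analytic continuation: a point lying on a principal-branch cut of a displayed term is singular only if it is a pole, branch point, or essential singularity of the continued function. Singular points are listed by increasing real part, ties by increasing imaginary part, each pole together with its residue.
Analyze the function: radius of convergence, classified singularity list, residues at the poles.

Radius of convergence at 0: 1/8.
At -1/8: a pole of order 3; residue -33.

Denominator factor (r + 1/8)^3: pole of order 3 at -1/8, modulus 1/8.
The radius of convergence is the smallest modulus among the singular points: 1/8.
At the order-3 pole -1/8 set g(r) = (r - (-1/8))^3*f(r) = -33*r**2 - 5*r/39 + 6/5.
Order-3 pole: residue = g''(a)/2; g''(-1/8) = -66, so the residue is -33.


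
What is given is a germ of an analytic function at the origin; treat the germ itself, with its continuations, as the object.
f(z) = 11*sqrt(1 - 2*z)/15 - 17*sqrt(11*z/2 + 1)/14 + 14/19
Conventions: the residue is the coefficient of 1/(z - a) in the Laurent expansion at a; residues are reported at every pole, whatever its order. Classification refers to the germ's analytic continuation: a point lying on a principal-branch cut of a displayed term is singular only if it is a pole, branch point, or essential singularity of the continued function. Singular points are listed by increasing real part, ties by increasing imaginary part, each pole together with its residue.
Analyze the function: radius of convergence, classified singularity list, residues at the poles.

Radius of convergence at 0: 2/11.
At -2/11: an algebraic (square-root) branch point.
At 1/2: an algebraic (square-root) branch point.

Branch term (11/15)*sqrt(1 - z/(1/2)): its argument vanishes at z = 1/2, a square-root branch point, modulus 1/2.
Branch term (-17/14)*sqrt(1 - z/(-2/11)): its argument vanishes at z = -2/11, a square-root branch point, modulus 2/11.
The radius of convergence is the smallest modulus among the singular points: 2/11.
List the singular points by increasing real part (a conjugate pair: the negative imaginary part first).


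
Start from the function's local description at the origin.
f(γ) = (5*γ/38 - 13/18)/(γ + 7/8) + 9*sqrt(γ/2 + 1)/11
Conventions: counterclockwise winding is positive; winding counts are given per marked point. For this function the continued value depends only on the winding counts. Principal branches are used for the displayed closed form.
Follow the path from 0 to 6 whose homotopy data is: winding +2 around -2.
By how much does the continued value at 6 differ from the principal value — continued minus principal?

The rational part is single-valued and drops out of the difference; each branch term changes only by its own monodromy.
(9/11)*sqrt(1 - γ/(-2)): winding +2 is even, the square root returns to the same sheet, contribution 0.
Summing the contributions at γ = 6 gives 0.

Continued minus principal equals 0.


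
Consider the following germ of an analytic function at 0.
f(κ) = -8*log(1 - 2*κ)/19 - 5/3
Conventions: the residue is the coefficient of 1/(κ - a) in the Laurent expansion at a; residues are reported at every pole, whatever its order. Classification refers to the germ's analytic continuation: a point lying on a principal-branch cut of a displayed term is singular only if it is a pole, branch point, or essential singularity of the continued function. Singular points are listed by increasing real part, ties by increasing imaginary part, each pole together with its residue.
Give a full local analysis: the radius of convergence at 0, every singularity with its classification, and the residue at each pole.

Branch term (-8/19)*log(1 - κ/(1/2)): its argument vanishes at κ = 1/2, a logarithmic branch point, modulus 1/2.
The radius of convergence is the smallest modulus among the singular points: 1/2.

Radius of convergence at 0: 1/2.
At 1/2: a logarithmic branch point.


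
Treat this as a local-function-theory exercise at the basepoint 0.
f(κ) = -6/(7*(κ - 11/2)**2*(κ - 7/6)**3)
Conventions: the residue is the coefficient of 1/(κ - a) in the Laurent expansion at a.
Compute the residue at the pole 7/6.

The residue is -1458/199927.

At the order-3 pole 7/6 set g(κ) = (κ - (7/6))^3*f(κ) = -6/(7*(κ - 11/2)**2).
Order-3 pole: residue = g''(a)/2; g''(7/6) = -2916/199927, so the residue is -1458/199927.


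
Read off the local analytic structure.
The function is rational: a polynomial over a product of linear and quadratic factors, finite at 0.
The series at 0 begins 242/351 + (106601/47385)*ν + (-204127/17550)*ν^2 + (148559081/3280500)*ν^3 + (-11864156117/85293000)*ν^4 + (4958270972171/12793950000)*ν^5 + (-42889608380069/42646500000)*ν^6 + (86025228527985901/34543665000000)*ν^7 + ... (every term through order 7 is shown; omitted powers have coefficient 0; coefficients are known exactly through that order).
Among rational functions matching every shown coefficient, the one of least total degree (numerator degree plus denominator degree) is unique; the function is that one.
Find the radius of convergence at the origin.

No rational of total degree below 6 reproduces all 8 coefficients; solving the [1/5] Pade equations on them gives f(ν) = (31*ν/18 + 3/13)/((ν + 1/2)*(ν**2 - 9*ν/10 - 9/11)**2), whose expansion matches every shown term.
Denominator factor (ν + 1/2): pole of order 1 at -1/2, modulus 1/2.
Denominator factor (ν**2 - 9*ν/10 - 9/11)^2: discriminant 4491/1100, real irrational roots 9/20 + (3/220)*sqrt(5489) and 9/20 - (3/220)*sqrt(5489); poles of order 2, moduli 9/20 + (3/220)*sqrt(5489) and -9/20 + (3/220)*sqrt(5489).
The radius of convergence is the smallest modulus among the singular points: 1/2.

The radius of convergence is 1/2.


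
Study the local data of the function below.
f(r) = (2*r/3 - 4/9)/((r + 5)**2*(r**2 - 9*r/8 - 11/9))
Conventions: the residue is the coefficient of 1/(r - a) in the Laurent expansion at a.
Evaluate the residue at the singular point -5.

The residue is -116256/4481689.

At the order-2 pole -5 set g(r) = (r - (-5))^2*f(r) = (2*r/3 - 4/9)/(r**2 - 9*r/8 - 11/9).
Order-2 pole: residue = g'(a); g'(-5) = -116256/4481689, so the residue is -116256/4481689.


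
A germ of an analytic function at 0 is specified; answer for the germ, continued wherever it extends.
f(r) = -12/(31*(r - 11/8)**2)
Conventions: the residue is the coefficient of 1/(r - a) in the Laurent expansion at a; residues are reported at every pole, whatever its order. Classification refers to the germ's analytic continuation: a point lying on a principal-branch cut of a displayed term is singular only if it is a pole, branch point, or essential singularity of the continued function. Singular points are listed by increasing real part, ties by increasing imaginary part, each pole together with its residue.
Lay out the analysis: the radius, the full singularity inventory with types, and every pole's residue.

Denominator factor (r - 11/8)^2: pole of order 2 at 11/8, modulus 11/8.
The radius of convergence is the smallest modulus among the singular points: 11/8.
At the order-2 pole 11/8 set g(r) = (r - (11/8))^2*f(r) = -12/31.
Order-2 pole: residue = g'(a); g'(11/8) = 0, so the residue is 0.

Radius of convergence at 0: 11/8.
At 11/8: a pole of order 2; residue 0.


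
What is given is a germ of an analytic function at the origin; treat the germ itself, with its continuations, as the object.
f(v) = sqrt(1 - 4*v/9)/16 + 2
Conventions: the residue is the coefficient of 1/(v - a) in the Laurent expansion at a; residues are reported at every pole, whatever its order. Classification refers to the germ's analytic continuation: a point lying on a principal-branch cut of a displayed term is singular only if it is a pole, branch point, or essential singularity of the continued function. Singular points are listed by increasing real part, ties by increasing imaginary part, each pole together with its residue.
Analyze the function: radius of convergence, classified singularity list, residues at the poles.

Branch term (1/16)*sqrt(1 - v/(9/4)): its argument vanishes at v = 9/4, a square-root branch point, modulus 9/4.
The radius of convergence is the smallest modulus among the singular points: 9/4.

Radius of convergence at 0: 9/4.
At 9/4: an algebraic (square-root) branch point.


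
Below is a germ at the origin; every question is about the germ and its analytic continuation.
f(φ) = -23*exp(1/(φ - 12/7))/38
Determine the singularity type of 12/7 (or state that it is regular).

The exponent 1/(φ - (12/7)) has a pole at 12/7, so exp(1/(φ - (12/7))) takes every nonzero value near it: an essential singularity (not a pole of any order).

The point is an essential singularity.


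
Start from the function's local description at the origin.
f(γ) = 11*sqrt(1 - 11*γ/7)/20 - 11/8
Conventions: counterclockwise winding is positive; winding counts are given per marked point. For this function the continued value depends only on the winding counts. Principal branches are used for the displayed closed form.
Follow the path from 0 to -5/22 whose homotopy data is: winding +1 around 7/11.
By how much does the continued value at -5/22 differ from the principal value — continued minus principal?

The rational part is single-valued and drops out of the difference; each branch term changes only by its own monodromy.
(11/20)*sqrt(1 - γ/(7/11)): winding +1 is odd, the square root flips sign, contributing -2*(11/20)*sqrt(1 - (-5/22)/(7/11)) = -2*(11/20)*sqrt(19/14) = -(11/140)*sqrt(266).
Summing the contributions at γ = -5/22 gives -(11/140)*sqrt(266).

Continued minus principal equals -(11/140)*sqrt(266).


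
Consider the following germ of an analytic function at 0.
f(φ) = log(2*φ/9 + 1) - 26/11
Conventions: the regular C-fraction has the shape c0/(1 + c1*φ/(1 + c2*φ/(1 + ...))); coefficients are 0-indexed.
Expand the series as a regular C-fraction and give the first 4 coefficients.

Taylor coefficients (expand at 0): a_0 = -26/11, a_1 = 2/9, a_2 = -2/81, a_3 = 8/2187.
c0 = a_0 = -26/11. Peel one level at a time: if S = 1 + c*φ/S' with S'(0) = 1, then c is the φ-coefficient of S and S' = c*φ/(S - 1).
S_1 = c0/f = 1 + (11/117)*φ + (-22/13689)*φ^2 + ...; c1 = 11/117.
S_2 = c1*φ/(S_1 - 1) = 1 + (2/117)*φ + (-1/243)*φ^2 + ...; c2 = 2/117.
S_3 = c2*φ/(S_2 - 1) = 1 + (13/54)*φ + ...; c3 = 13/54.

The regular C-fraction coefficients are [-26/11, 11/117, 2/117, 13/54].


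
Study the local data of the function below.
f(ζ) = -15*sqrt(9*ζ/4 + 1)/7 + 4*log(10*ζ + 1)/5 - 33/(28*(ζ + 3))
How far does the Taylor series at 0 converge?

Denominator factor (ζ + 3): pole of order 1 at -3, modulus 3.
Branch term (-15/7)*sqrt(1 - ζ/(-4/9)): its argument vanishes at ζ = -4/9, a square-root branch point, modulus 4/9.
Branch term (4/5)*log(1 - ζ/(-1/10)): its argument vanishes at ζ = -1/10, a logarithmic branch point, modulus 1/10.
The radius of convergence is the smallest modulus among the singular points: 1/10.

The radius of convergence is 1/10.


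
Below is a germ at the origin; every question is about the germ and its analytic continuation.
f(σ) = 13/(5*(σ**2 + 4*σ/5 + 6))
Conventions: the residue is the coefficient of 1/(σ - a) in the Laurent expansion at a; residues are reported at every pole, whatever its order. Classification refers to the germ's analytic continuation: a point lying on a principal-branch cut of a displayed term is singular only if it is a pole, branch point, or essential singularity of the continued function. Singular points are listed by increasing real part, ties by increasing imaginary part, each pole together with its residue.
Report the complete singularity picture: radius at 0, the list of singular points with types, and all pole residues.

Denominator factor (σ**2 + 4*σ/5 + 6): discriminant -584/25, complex-conjugate roots (-2/5) + ((1/5)*sqrt(146))*i and (-2/5) - ((1/5)*sqrt(146))*i; poles of order 1, moduli sqrt(6) and sqrt(6).
The radius of convergence is the smallest modulus among the singular points: sqrt(6).
The factor σ**2 + 4*σ/5 + 6 splits as (σ - a)(σ - a') with a = (-2/5) - ((1/5)*sqrt(146))*i, a' = (-2/5) + ((1/5)*sqrt(146))*i. At the order-1 pole a set g(σ) = (σ - a)*f(σ) = [13/5] / (σ - a').
Simple pole: residue = g(a) at a = (-2/5) - ((1/5)*sqrt(146))*i, which is ((13/292)*sqrt(146))*i.
The factor σ**2 + 4*σ/5 + 6 splits as (σ - a)(σ - a') with a = (-2/5) + ((1/5)*sqrt(146))*i, a' = (-2/5) - ((1/5)*sqrt(146))*i. At the order-1 pole a set g(σ) = (σ - a)*f(σ) = [13/5] / (σ - a').
Simple pole: residue = g(a) at a = (-2/5) + ((1/5)*sqrt(146))*i, which is -((13/292)*sqrt(146))*i.
List the singular points by increasing real part (a conjugate pair: the negative imaginary part first).

Radius of convergence at 0: sqrt(6).
At (-2/5) - ((1/5)*sqrt(146))*i: a pole of order 1; residue ((13/292)*sqrt(146))*i.
At (-2/5) + ((1/5)*sqrt(146))*i: a pole of order 1; residue -((13/292)*sqrt(146))*i.


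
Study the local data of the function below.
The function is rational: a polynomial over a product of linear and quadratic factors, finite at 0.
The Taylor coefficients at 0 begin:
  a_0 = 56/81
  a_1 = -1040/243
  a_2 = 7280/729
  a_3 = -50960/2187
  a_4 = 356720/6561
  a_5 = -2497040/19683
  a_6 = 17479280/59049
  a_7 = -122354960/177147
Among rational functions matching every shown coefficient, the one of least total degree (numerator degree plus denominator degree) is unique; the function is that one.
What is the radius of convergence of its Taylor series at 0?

The radius of convergence is 3/7.

No rational of total degree below 2 reproduces all 8 coefficients; solving the [1/1] Pade equations on them gives f(h) = (8/27 - 8*h/7)/(h + 3/7), whose expansion matches every shown term.
Denominator factor (h + 3/7): pole of order 1 at -3/7, modulus 3/7.
The radius of convergence is the smallest modulus among the singular points: 3/7.


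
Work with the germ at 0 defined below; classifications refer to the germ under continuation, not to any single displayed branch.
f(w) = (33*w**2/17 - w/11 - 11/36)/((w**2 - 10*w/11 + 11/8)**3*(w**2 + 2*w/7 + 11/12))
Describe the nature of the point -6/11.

Denominator factors: w**2 - 10*w/11 + 11/8 = 2099/968 at w = -6/11; w**2 + 2*w/7 + 11/12 = 10757/10164 at w = -6/11 — none vanishes.
So the germ continues analytically to -6/11.

The point is a regular point.


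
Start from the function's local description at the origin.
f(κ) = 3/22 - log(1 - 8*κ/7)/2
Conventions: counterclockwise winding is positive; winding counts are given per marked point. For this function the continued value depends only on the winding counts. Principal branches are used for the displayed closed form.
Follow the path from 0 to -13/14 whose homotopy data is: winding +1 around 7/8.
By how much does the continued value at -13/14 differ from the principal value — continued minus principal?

The rational part is single-valued and drops out of the difference; each branch term changes only by its own monodromy.
(-1/2)*log(1 - κ/(7/8)): each positive loop around 7/8 adds 2*pi*i to the log, so winding +1 contributes (-1/2)*(1)*2*pi*i = -pi*i.
Summing the contributions at κ = -13/14 gives -pi*i.

Continued minus principal equals -pi*i.


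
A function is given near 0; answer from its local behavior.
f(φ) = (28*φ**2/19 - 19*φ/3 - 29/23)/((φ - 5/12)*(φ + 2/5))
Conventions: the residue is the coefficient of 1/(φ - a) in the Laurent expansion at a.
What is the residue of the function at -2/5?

At the order-1 pole -2/5 set g(φ) = (φ - (-2/5))*f(φ) = (28*φ**2/19 - 19*φ/3 - 29/23)/(φ - 5/12).
Simple pole: residue = g(a) at a = -2/5, which is -197732/107065.

The residue is -197732/107065.


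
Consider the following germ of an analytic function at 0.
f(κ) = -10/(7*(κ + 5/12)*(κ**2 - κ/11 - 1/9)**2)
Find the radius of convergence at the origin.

The radius of convergence is -1/22 + (1/66)*sqrt(493).

Denominator factor (κ + 5/12): pole of order 1 at -5/12, modulus 5/12.
Denominator factor (κ**2 - κ/11 - 1/9)^2: discriminant 493/1089, real irrational roots 1/22 + (1/66)*sqrt(493) and 1/22 - (1/66)*sqrt(493); poles of order 2, moduli 1/22 + (1/66)*sqrt(493) and -1/22 + (1/66)*sqrt(493).
The radius of convergence is the smallest modulus among the singular points: -1/22 + (1/66)*sqrt(493).


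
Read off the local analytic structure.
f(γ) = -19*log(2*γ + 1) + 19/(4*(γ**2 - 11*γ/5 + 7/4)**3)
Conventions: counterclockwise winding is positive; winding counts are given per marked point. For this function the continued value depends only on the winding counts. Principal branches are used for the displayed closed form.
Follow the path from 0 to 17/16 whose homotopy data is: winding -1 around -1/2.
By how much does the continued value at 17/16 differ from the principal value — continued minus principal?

The rational part is single-valued and drops out of the difference; each branch term changes only by its own monodromy.
(-19)*log(1 - γ/(-1/2)): each positive loop around -1/2 adds 2*pi*i to the log, so winding -1 contributes (-19)*(-1)*2*pi*i = (38)*pi*i.
Summing the contributions at γ = 17/16 gives (38)*pi*i.

Continued minus principal equals (38)*pi*i.


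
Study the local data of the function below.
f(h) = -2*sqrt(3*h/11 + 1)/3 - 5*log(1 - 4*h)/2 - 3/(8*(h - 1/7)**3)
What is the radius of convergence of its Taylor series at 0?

Denominator factor (h - 1/7)^3: pole of order 3 at 1/7, modulus 1/7.
Branch term (-2/3)*sqrt(1 - h/(-11/3)): its argument vanishes at h = -11/3, a square-root branch point, modulus 11/3.
Branch term (-5/2)*log(1 - h/(1/4)): its argument vanishes at h = 1/4, a logarithmic branch point, modulus 1/4.
The radius of convergence is the smallest modulus among the singular points: 1/7.

The radius of convergence is 1/7.
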